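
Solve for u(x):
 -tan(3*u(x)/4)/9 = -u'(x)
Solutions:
 u(x) = -4*asin(C1*exp(x/12))/3 + 4*pi/3
 u(x) = 4*asin(C1*exp(x/12))/3


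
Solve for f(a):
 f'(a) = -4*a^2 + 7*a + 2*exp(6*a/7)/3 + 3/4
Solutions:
 f(a) = C1 - 4*a^3/3 + 7*a^2/2 + 3*a/4 + 7*exp(6*a/7)/9


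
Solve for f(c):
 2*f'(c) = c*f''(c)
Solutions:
 f(c) = C1 + C2*c^3


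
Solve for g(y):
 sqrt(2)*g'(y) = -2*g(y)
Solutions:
 g(y) = C1*exp(-sqrt(2)*y)


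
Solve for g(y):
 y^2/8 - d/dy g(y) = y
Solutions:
 g(y) = C1 + y^3/24 - y^2/2


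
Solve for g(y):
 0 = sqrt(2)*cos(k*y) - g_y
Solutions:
 g(y) = C1 + sqrt(2)*sin(k*y)/k


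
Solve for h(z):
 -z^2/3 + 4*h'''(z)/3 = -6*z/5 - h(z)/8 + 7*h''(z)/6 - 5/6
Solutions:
 h(z) = C1*exp(z/2) + C2*exp(z*(3 - sqrt(57))/16) + C3*exp(z*(3 + sqrt(57))/16) + 8*z^2/3 - 48*z/5 + 388/9


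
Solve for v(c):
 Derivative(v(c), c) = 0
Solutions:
 v(c) = C1


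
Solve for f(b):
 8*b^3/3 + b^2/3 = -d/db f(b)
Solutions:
 f(b) = C1 - 2*b^4/3 - b^3/9


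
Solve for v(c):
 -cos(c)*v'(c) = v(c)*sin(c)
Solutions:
 v(c) = C1*cos(c)


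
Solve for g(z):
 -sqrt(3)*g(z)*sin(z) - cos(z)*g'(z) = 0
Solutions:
 g(z) = C1*cos(z)^(sqrt(3))


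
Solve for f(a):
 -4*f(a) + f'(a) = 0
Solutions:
 f(a) = C1*exp(4*a)


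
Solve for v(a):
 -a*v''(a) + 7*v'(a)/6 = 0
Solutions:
 v(a) = C1 + C2*a^(13/6)


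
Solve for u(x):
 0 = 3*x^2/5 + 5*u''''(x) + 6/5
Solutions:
 u(x) = C1 + C2*x + C3*x^2 + C4*x^3 - x^6/3000 - x^4/100


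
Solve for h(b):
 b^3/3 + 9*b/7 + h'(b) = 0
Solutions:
 h(b) = C1 - b^4/12 - 9*b^2/14


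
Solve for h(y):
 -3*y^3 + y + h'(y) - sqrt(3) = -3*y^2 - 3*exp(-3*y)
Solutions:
 h(y) = C1 + 3*y^4/4 - y^3 - y^2/2 + sqrt(3)*y + exp(-3*y)


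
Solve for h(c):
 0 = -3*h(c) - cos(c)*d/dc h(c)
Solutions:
 h(c) = C1*(sin(c) - 1)^(3/2)/(sin(c) + 1)^(3/2)


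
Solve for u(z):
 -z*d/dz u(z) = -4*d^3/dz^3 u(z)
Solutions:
 u(z) = C1 + Integral(C2*airyai(2^(1/3)*z/2) + C3*airybi(2^(1/3)*z/2), z)


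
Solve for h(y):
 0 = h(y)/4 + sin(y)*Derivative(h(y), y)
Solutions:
 h(y) = C1*(cos(y) + 1)^(1/8)/(cos(y) - 1)^(1/8)


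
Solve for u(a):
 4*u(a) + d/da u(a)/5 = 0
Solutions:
 u(a) = C1*exp(-20*a)


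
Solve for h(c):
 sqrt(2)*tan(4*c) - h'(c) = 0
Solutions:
 h(c) = C1 - sqrt(2)*log(cos(4*c))/4


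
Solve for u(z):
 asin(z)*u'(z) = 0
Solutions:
 u(z) = C1


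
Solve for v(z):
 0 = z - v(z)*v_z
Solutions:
 v(z) = -sqrt(C1 + z^2)
 v(z) = sqrt(C1 + z^2)


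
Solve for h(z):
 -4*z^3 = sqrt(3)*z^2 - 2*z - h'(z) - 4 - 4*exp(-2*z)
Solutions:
 h(z) = C1 + z^4 + sqrt(3)*z^3/3 - z^2 - 4*z + 2*exp(-2*z)


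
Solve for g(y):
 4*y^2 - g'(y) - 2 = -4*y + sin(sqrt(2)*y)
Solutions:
 g(y) = C1 + 4*y^3/3 + 2*y^2 - 2*y + sqrt(2)*cos(sqrt(2)*y)/2


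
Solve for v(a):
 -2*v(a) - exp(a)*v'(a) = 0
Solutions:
 v(a) = C1*exp(2*exp(-a))


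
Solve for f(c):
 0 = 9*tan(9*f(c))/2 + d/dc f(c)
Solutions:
 f(c) = -asin(C1*exp(-81*c/2))/9 + pi/9
 f(c) = asin(C1*exp(-81*c/2))/9


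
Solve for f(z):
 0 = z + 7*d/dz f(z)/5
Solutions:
 f(z) = C1 - 5*z^2/14


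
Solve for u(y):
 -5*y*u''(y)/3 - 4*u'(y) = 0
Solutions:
 u(y) = C1 + C2/y^(7/5)


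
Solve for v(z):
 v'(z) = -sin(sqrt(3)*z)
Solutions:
 v(z) = C1 + sqrt(3)*cos(sqrt(3)*z)/3


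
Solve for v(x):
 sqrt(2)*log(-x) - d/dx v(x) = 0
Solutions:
 v(x) = C1 + sqrt(2)*x*log(-x) - sqrt(2)*x


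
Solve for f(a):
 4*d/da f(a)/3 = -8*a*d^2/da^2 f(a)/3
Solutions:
 f(a) = C1 + C2*sqrt(a)


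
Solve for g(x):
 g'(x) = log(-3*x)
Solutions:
 g(x) = C1 + x*log(-x) + x*(-1 + log(3))


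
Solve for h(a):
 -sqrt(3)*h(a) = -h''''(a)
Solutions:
 h(a) = C1*exp(-3^(1/8)*a) + C2*exp(3^(1/8)*a) + C3*sin(3^(1/8)*a) + C4*cos(3^(1/8)*a)


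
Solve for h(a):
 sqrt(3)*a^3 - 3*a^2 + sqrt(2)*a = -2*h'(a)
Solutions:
 h(a) = C1 - sqrt(3)*a^4/8 + a^3/2 - sqrt(2)*a^2/4


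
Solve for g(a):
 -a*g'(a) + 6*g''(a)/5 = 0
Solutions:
 g(a) = C1 + C2*erfi(sqrt(15)*a/6)


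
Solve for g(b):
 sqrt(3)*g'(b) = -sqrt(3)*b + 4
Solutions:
 g(b) = C1 - b^2/2 + 4*sqrt(3)*b/3


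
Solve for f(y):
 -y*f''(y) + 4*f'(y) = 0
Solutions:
 f(y) = C1 + C2*y^5


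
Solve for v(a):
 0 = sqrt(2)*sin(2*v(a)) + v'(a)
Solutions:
 v(a) = pi - acos((-C1 - exp(4*sqrt(2)*a))/(C1 - exp(4*sqrt(2)*a)))/2
 v(a) = acos((-C1 - exp(4*sqrt(2)*a))/(C1 - exp(4*sqrt(2)*a)))/2


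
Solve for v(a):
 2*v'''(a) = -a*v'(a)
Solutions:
 v(a) = C1 + Integral(C2*airyai(-2^(2/3)*a/2) + C3*airybi(-2^(2/3)*a/2), a)


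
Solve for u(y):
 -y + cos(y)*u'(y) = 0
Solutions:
 u(y) = C1 + Integral(y/cos(y), y)


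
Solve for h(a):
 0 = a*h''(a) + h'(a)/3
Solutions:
 h(a) = C1 + C2*a^(2/3)


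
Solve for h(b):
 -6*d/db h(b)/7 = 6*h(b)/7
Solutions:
 h(b) = C1*exp(-b)


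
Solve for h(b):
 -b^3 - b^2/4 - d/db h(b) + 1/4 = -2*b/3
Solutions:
 h(b) = C1 - b^4/4 - b^3/12 + b^2/3 + b/4


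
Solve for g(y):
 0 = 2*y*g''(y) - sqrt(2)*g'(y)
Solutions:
 g(y) = C1 + C2*y^(sqrt(2)/2 + 1)


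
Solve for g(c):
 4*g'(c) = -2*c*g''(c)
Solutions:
 g(c) = C1 + C2/c


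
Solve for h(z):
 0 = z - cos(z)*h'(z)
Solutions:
 h(z) = C1 + Integral(z/cos(z), z)


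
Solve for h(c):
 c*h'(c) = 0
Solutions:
 h(c) = C1


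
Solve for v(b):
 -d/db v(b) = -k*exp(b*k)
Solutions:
 v(b) = C1 + exp(b*k)


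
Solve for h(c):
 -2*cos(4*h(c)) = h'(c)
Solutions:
 h(c) = -asin((C1 + exp(16*c))/(C1 - exp(16*c)))/4 + pi/4
 h(c) = asin((C1 + exp(16*c))/(C1 - exp(16*c)))/4


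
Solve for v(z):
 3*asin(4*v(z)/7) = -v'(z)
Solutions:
 Integral(1/asin(4*_y/7), (_y, v(z))) = C1 - 3*z


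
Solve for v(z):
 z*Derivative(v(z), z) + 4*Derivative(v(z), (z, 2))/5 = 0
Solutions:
 v(z) = C1 + C2*erf(sqrt(10)*z/4)


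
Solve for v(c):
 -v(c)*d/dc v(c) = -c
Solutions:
 v(c) = -sqrt(C1 + c^2)
 v(c) = sqrt(C1 + c^2)


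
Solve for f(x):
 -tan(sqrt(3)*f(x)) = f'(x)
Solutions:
 f(x) = sqrt(3)*(pi - asin(C1*exp(-sqrt(3)*x)))/3
 f(x) = sqrt(3)*asin(C1*exp(-sqrt(3)*x))/3


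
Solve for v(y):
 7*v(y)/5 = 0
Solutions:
 v(y) = 0


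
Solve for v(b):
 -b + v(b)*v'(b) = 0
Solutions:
 v(b) = -sqrt(C1 + b^2)
 v(b) = sqrt(C1 + b^2)


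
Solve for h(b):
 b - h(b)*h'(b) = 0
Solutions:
 h(b) = -sqrt(C1 + b^2)
 h(b) = sqrt(C1 + b^2)


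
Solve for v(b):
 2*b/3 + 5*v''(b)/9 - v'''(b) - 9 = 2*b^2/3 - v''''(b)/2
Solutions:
 v(b) = C1 + C2*b + b^4/10 + 13*b^3/25 + 2457*b^2/250 + (C3*sin(b/3) + C4*cos(b/3))*exp(b)


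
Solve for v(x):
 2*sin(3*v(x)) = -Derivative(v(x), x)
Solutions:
 v(x) = -acos((-C1 - exp(12*x))/(C1 - exp(12*x)))/3 + 2*pi/3
 v(x) = acos((-C1 - exp(12*x))/(C1 - exp(12*x)))/3


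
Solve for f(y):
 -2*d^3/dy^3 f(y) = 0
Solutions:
 f(y) = C1 + C2*y + C3*y^2


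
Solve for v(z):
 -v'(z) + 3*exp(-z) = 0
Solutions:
 v(z) = C1 - 3*exp(-z)


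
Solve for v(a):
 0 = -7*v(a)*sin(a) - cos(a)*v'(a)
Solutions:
 v(a) = C1*cos(a)^7


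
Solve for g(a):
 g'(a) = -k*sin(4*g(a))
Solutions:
 g(a) = -acos((-C1 - exp(8*a*k))/(C1 - exp(8*a*k)))/4 + pi/2
 g(a) = acos((-C1 - exp(8*a*k))/(C1 - exp(8*a*k)))/4


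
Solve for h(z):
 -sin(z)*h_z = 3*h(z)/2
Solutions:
 h(z) = C1*(cos(z) + 1)^(3/4)/(cos(z) - 1)^(3/4)


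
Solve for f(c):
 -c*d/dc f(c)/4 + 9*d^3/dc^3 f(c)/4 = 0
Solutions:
 f(c) = C1 + Integral(C2*airyai(3^(1/3)*c/3) + C3*airybi(3^(1/3)*c/3), c)


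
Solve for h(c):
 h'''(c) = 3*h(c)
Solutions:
 h(c) = C3*exp(3^(1/3)*c) + (C1*sin(3^(5/6)*c/2) + C2*cos(3^(5/6)*c/2))*exp(-3^(1/3)*c/2)


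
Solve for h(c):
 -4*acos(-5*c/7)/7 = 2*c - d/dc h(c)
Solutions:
 h(c) = C1 + c^2 + 4*c*acos(-5*c/7)/7 + 4*sqrt(49 - 25*c^2)/35


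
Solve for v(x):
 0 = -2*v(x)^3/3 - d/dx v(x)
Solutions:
 v(x) = -sqrt(6)*sqrt(-1/(C1 - 2*x))/2
 v(x) = sqrt(6)*sqrt(-1/(C1 - 2*x))/2


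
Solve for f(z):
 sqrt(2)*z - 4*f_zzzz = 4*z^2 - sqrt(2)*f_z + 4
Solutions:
 f(z) = C1 + C4*exp(sqrt(2)*z/2) + 2*sqrt(2)*z^3/3 - z^2/2 + 2*sqrt(2)*z + (C2*sin(sqrt(6)*z/4) + C3*cos(sqrt(6)*z/4))*exp(-sqrt(2)*z/4)


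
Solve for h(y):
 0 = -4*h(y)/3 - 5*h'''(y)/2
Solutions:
 h(y) = C3*exp(-2*15^(2/3)*y/15) + (C1*sin(3^(1/6)*5^(2/3)*y/5) + C2*cos(3^(1/6)*5^(2/3)*y/5))*exp(15^(2/3)*y/15)


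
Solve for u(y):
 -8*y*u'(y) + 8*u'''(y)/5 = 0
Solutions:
 u(y) = C1 + Integral(C2*airyai(5^(1/3)*y) + C3*airybi(5^(1/3)*y), y)


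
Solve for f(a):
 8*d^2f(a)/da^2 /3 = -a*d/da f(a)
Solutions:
 f(a) = C1 + C2*erf(sqrt(3)*a/4)


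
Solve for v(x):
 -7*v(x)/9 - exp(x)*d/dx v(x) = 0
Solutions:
 v(x) = C1*exp(7*exp(-x)/9)


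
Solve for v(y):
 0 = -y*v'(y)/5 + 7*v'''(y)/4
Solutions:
 v(y) = C1 + Integral(C2*airyai(70^(2/3)*y/35) + C3*airybi(70^(2/3)*y/35), y)


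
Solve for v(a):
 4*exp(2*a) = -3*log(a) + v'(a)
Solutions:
 v(a) = C1 + 3*a*log(a) - 3*a + 2*exp(2*a)


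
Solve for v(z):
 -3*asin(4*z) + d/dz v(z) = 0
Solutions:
 v(z) = C1 + 3*z*asin(4*z) + 3*sqrt(1 - 16*z^2)/4


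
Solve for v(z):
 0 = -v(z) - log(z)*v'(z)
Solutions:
 v(z) = C1*exp(-li(z))


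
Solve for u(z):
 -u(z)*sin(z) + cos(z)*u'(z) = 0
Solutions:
 u(z) = C1/cos(z)


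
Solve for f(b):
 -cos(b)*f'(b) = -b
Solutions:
 f(b) = C1 + Integral(b/cos(b), b)


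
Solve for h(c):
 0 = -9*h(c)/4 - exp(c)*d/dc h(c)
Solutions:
 h(c) = C1*exp(9*exp(-c)/4)


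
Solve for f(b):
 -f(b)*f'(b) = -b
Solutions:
 f(b) = -sqrt(C1 + b^2)
 f(b) = sqrt(C1 + b^2)


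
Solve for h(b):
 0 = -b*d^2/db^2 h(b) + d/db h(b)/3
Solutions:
 h(b) = C1 + C2*b^(4/3)


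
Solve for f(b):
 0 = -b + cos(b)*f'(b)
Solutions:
 f(b) = C1 + Integral(b/cos(b), b)


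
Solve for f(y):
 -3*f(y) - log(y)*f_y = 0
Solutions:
 f(y) = C1*exp(-3*li(y))


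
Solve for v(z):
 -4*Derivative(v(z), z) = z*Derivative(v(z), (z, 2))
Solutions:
 v(z) = C1 + C2/z^3


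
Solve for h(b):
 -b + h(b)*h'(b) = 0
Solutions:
 h(b) = -sqrt(C1 + b^2)
 h(b) = sqrt(C1 + b^2)


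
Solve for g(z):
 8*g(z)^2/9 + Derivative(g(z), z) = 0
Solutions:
 g(z) = 9/(C1 + 8*z)


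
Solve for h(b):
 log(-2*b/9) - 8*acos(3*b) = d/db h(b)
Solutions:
 h(b) = C1 + b*log(-b) - 8*b*acos(3*b) - 2*b*log(3) - b + b*log(2) + 8*sqrt(1 - 9*b^2)/3


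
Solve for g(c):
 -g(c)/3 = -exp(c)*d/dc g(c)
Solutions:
 g(c) = C1*exp(-exp(-c)/3)


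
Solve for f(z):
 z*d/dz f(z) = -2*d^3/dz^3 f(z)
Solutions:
 f(z) = C1 + Integral(C2*airyai(-2^(2/3)*z/2) + C3*airybi(-2^(2/3)*z/2), z)


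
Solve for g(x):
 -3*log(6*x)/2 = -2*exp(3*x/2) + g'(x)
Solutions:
 g(x) = C1 - 3*x*log(x)/2 + 3*x*(1 - log(6))/2 + 4*exp(3*x/2)/3


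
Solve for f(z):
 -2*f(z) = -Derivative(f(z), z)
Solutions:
 f(z) = C1*exp(2*z)


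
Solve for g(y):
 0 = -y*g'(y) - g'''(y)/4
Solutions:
 g(y) = C1 + Integral(C2*airyai(-2^(2/3)*y) + C3*airybi(-2^(2/3)*y), y)


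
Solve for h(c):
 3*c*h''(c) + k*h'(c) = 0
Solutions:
 h(c) = C1 + c^(1 - re(k)/3)*(C2*sin(log(c)*Abs(im(k))/3) + C3*cos(log(c)*im(k)/3))


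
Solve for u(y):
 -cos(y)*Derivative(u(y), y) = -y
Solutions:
 u(y) = C1 + Integral(y/cos(y), y)


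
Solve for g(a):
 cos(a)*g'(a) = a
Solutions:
 g(a) = C1 + Integral(a/cos(a), a)


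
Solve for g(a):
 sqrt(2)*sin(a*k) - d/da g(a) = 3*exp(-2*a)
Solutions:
 g(a) = C1 + 3*exp(-2*a)/2 - sqrt(2)*cos(a*k)/k


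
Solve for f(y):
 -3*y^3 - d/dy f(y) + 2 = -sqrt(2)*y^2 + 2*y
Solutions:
 f(y) = C1 - 3*y^4/4 + sqrt(2)*y^3/3 - y^2 + 2*y


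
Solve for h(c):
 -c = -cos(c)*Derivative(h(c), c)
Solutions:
 h(c) = C1 + Integral(c/cos(c), c)


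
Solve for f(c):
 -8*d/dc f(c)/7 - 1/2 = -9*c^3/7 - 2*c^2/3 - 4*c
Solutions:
 f(c) = C1 + 9*c^4/32 + 7*c^3/36 + 7*c^2/4 - 7*c/16


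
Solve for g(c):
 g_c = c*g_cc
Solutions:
 g(c) = C1 + C2*c^2


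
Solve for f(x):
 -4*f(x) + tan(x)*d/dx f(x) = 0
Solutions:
 f(x) = C1*sin(x)^4


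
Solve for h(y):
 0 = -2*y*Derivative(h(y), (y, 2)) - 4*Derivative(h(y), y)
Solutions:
 h(y) = C1 + C2/y


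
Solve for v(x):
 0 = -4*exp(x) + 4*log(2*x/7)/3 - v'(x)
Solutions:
 v(x) = C1 + 4*x*log(x)/3 + 4*x*(-log(7) - 1 + log(2))/3 - 4*exp(x)


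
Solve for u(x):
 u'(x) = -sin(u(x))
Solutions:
 u(x) = -acos((-C1 - exp(2*x))/(C1 - exp(2*x))) + 2*pi
 u(x) = acos((-C1 - exp(2*x))/(C1 - exp(2*x)))


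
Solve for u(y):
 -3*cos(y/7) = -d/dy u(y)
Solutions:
 u(y) = C1 + 21*sin(y/7)


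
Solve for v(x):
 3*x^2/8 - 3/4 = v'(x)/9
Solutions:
 v(x) = C1 + 9*x^3/8 - 27*x/4


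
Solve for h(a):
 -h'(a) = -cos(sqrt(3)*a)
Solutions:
 h(a) = C1 + sqrt(3)*sin(sqrt(3)*a)/3


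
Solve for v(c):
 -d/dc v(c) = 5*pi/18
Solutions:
 v(c) = C1 - 5*pi*c/18


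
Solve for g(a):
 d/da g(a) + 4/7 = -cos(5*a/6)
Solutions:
 g(a) = C1 - 4*a/7 - 6*sin(5*a/6)/5


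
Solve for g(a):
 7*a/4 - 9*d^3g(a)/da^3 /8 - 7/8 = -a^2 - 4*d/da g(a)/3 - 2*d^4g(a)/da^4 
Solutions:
 g(a) = C1 + C2*exp(a*(27*3^(1/3)/(64*sqrt(3934) + 4015)^(1/3) + 18 + 3^(2/3)*(64*sqrt(3934) + 4015)^(1/3))/96)*sin(3^(1/6)*a*(-(64*sqrt(3934) + 4015)^(1/3) + 9*3^(2/3)/(64*sqrt(3934) + 4015)^(1/3))/32) + C3*exp(a*(27*3^(1/3)/(64*sqrt(3934) + 4015)^(1/3) + 18 + 3^(2/3)*(64*sqrt(3934) + 4015)^(1/3))/96)*cos(3^(1/6)*a*(-(64*sqrt(3934) + 4015)^(1/3) + 9*3^(2/3)/(64*sqrt(3934) + 4015)^(1/3))/32) + C4*exp(a*(-3^(2/3)*(64*sqrt(3934) + 4015)^(1/3) - 27*3^(1/3)/(64*sqrt(3934) + 4015)^(1/3) + 9)/48) - a^3/4 - 21*a^2/32 - 39*a/64


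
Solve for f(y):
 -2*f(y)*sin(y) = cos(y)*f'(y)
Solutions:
 f(y) = C1*cos(y)^2


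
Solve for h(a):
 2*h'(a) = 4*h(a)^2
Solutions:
 h(a) = -1/(C1 + 2*a)


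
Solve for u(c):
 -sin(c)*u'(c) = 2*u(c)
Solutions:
 u(c) = C1*(cos(c) + 1)/(cos(c) - 1)


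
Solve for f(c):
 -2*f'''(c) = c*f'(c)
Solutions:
 f(c) = C1 + Integral(C2*airyai(-2^(2/3)*c/2) + C3*airybi(-2^(2/3)*c/2), c)


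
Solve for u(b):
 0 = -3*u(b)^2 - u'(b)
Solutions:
 u(b) = 1/(C1 + 3*b)


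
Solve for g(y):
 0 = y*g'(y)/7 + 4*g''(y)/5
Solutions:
 g(y) = C1 + C2*erf(sqrt(70)*y/28)


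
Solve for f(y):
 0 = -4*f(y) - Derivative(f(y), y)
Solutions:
 f(y) = C1*exp(-4*y)


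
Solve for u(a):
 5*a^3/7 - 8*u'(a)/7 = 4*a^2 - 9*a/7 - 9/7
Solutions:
 u(a) = C1 + 5*a^4/32 - 7*a^3/6 + 9*a^2/16 + 9*a/8


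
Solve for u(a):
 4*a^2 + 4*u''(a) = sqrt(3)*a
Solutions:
 u(a) = C1 + C2*a - a^4/12 + sqrt(3)*a^3/24


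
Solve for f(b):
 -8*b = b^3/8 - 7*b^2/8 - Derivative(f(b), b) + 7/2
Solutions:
 f(b) = C1 + b^4/32 - 7*b^3/24 + 4*b^2 + 7*b/2


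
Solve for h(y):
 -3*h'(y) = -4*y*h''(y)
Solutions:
 h(y) = C1 + C2*y^(7/4)


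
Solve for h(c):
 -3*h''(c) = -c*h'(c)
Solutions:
 h(c) = C1 + C2*erfi(sqrt(6)*c/6)


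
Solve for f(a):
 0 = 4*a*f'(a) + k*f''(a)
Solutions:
 f(a) = C1 + C2*sqrt(k)*erf(sqrt(2)*a*sqrt(1/k))


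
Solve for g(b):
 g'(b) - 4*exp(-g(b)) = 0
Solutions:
 g(b) = log(C1 + 4*b)


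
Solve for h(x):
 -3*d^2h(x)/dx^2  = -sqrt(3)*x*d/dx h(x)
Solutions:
 h(x) = C1 + C2*erfi(sqrt(2)*3^(3/4)*x/6)


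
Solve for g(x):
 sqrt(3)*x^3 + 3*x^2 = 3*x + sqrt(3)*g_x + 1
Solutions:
 g(x) = C1 + x^4/4 + sqrt(3)*x^3/3 - sqrt(3)*x^2/2 - sqrt(3)*x/3


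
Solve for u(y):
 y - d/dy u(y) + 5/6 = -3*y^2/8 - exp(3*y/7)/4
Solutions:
 u(y) = C1 + y^3/8 + y^2/2 + 5*y/6 + 7*exp(3*y/7)/12


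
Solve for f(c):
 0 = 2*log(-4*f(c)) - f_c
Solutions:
 -Integral(1/(log(-_y) + 2*log(2)), (_y, f(c)))/2 = C1 - c


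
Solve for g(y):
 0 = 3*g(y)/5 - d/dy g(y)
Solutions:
 g(y) = C1*exp(3*y/5)


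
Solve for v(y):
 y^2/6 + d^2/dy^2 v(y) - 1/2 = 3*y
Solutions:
 v(y) = C1 + C2*y - y^4/72 + y^3/2 + y^2/4


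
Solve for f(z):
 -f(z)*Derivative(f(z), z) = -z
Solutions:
 f(z) = -sqrt(C1 + z^2)
 f(z) = sqrt(C1 + z^2)


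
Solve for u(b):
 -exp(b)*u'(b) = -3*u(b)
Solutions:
 u(b) = C1*exp(-3*exp(-b))


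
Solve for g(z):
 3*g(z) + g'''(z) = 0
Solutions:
 g(z) = C3*exp(-3^(1/3)*z) + (C1*sin(3^(5/6)*z/2) + C2*cos(3^(5/6)*z/2))*exp(3^(1/3)*z/2)


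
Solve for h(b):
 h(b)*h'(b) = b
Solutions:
 h(b) = -sqrt(C1 + b^2)
 h(b) = sqrt(C1 + b^2)


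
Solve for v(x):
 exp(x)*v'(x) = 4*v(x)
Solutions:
 v(x) = C1*exp(-4*exp(-x))


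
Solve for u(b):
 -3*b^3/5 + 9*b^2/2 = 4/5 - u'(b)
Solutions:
 u(b) = C1 + 3*b^4/20 - 3*b^3/2 + 4*b/5


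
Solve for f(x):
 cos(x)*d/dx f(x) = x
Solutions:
 f(x) = C1 + Integral(x/cos(x), x)


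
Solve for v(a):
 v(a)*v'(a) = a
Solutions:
 v(a) = -sqrt(C1 + a^2)
 v(a) = sqrt(C1 + a^2)


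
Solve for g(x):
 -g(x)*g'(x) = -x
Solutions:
 g(x) = -sqrt(C1 + x^2)
 g(x) = sqrt(C1 + x^2)


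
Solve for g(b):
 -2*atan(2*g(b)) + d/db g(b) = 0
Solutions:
 Integral(1/atan(2*_y), (_y, g(b))) = C1 + 2*b


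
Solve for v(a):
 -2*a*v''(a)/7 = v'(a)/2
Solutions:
 v(a) = C1 + C2/a^(3/4)


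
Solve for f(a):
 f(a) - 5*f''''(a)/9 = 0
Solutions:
 f(a) = C1*exp(-sqrt(3)*5^(3/4)*a/5) + C2*exp(sqrt(3)*5^(3/4)*a/5) + C3*sin(sqrt(3)*5^(3/4)*a/5) + C4*cos(sqrt(3)*5^(3/4)*a/5)


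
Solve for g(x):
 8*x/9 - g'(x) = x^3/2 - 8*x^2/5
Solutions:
 g(x) = C1 - x^4/8 + 8*x^3/15 + 4*x^2/9


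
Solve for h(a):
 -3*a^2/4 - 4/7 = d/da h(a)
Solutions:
 h(a) = C1 - a^3/4 - 4*a/7


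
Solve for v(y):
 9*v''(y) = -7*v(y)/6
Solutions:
 v(y) = C1*sin(sqrt(42)*y/18) + C2*cos(sqrt(42)*y/18)


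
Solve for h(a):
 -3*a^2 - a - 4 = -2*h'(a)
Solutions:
 h(a) = C1 + a^3/2 + a^2/4 + 2*a


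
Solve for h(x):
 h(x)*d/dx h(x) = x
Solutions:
 h(x) = -sqrt(C1 + x^2)
 h(x) = sqrt(C1 + x^2)


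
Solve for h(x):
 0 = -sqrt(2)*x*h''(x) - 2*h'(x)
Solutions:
 h(x) = C1 + C2*x^(1 - sqrt(2))


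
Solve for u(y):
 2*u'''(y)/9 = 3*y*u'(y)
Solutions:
 u(y) = C1 + Integral(C2*airyai(3*2^(2/3)*y/2) + C3*airybi(3*2^(2/3)*y/2), y)


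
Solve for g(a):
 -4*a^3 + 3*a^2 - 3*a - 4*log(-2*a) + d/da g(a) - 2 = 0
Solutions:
 g(a) = C1 + a^4 - a^3 + 3*a^2/2 + 4*a*log(-a) + 2*a*(-1 + 2*log(2))


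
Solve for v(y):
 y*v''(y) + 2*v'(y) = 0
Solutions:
 v(y) = C1 + C2/y


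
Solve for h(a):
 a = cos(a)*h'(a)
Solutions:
 h(a) = C1 + Integral(a/cos(a), a)


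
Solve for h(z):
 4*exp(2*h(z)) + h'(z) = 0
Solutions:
 h(z) = log(-sqrt(-1/(C1 - 4*z))) - log(2)/2
 h(z) = log(-1/(C1 - 4*z))/2 - log(2)/2


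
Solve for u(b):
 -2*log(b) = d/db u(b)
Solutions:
 u(b) = C1 - 2*b*log(b) + 2*b


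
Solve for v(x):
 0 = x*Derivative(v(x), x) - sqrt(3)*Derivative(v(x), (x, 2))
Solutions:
 v(x) = C1 + C2*erfi(sqrt(2)*3^(3/4)*x/6)


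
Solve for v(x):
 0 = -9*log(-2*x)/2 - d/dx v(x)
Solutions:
 v(x) = C1 - 9*x*log(-x)/2 + 9*x*(1 - log(2))/2


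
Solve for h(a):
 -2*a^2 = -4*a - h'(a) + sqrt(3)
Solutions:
 h(a) = C1 + 2*a^3/3 - 2*a^2 + sqrt(3)*a


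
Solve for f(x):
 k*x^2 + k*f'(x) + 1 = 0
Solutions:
 f(x) = C1 - x^3/3 - x/k


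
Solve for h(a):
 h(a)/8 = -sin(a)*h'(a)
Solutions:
 h(a) = C1*(cos(a) + 1)^(1/16)/(cos(a) - 1)^(1/16)


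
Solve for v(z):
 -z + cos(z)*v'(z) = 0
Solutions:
 v(z) = C1 + Integral(z/cos(z), z)


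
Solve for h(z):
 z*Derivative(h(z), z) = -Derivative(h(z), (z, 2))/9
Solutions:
 h(z) = C1 + C2*erf(3*sqrt(2)*z/2)


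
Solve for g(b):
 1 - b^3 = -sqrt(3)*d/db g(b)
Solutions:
 g(b) = C1 + sqrt(3)*b^4/12 - sqrt(3)*b/3


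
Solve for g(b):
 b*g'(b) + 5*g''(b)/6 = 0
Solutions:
 g(b) = C1 + C2*erf(sqrt(15)*b/5)


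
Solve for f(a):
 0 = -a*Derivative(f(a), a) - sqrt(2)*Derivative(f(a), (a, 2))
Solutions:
 f(a) = C1 + C2*erf(2^(1/4)*a/2)


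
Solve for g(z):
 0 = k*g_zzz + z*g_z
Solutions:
 g(z) = C1 + Integral(C2*airyai(z*(-1/k)^(1/3)) + C3*airybi(z*(-1/k)^(1/3)), z)


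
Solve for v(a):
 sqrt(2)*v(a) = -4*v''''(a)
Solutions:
 v(a) = (C1*sin(2^(1/8)*a/2) + C2*cos(2^(1/8)*a/2))*exp(-2^(1/8)*a/2) + (C3*sin(2^(1/8)*a/2) + C4*cos(2^(1/8)*a/2))*exp(2^(1/8)*a/2)


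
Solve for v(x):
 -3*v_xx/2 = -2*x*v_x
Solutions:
 v(x) = C1 + C2*erfi(sqrt(6)*x/3)


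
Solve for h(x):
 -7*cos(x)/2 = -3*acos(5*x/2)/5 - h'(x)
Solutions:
 h(x) = C1 - 3*x*acos(5*x/2)/5 + 3*sqrt(4 - 25*x^2)/25 + 7*sin(x)/2


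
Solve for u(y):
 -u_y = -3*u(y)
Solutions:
 u(y) = C1*exp(3*y)


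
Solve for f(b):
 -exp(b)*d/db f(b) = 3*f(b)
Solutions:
 f(b) = C1*exp(3*exp(-b))


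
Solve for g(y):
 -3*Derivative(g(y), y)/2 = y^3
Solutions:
 g(y) = C1 - y^4/6


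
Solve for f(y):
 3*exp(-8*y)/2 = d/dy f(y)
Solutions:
 f(y) = C1 - 3*exp(-8*y)/16


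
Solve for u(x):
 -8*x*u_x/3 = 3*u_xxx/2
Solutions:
 u(x) = C1 + Integral(C2*airyai(-2*6^(1/3)*x/3) + C3*airybi(-2*6^(1/3)*x/3), x)


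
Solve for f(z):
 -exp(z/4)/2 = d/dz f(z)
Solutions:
 f(z) = C1 - 2*exp(z/4)


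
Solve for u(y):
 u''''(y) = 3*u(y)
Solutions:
 u(y) = C1*exp(-3^(1/4)*y) + C2*exp(3^(1/4)*y) + C3*sin(3^(1/4)*y) + C4*cos(3^(1/4)*y)


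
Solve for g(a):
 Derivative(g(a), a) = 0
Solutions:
 g(a) = C1


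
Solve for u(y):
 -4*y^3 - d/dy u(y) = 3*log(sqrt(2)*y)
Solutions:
 u(y) = C1 - y^4 - 3*y*log(y) - 3*y*log(2)/2 + 3*y


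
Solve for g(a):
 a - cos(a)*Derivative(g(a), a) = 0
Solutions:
 g(a) = C1 + Integral(a/cos(a), a)


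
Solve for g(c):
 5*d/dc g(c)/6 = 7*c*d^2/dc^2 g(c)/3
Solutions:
 g(c) = C1 + C2*c^(19/14)


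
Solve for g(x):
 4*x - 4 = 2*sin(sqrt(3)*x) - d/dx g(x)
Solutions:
 g(x) = C1 - 2*x^2 + 4*x - 2*sqrt(3)*cos(sqrt(3)*x)/3


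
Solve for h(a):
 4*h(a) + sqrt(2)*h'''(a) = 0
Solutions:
 h(a) = C3*exp(-sqrt(2)*a) + (C1*sin(sqrt(6)*a/2) + C2*cos(sqrt(6)*a/2))*exp(sqrt(2)*a/2)


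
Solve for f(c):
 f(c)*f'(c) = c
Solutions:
 f(c) = -sqrt(C1 + c^2)
 f(c) = sqrt(C1 + c^2)


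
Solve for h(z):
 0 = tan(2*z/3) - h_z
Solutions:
 h(z) = C1 - 3*log(cos(2*z/3))/2


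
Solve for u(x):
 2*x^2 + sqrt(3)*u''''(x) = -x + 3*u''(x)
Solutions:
 u(x) = C1 + C2*x + C3*exp(-3^(1/4)*x) + C4*exp(3^(1/4)*x) + x^4/18 + x^3/18 + 2*sqrt(3)*x^2/9


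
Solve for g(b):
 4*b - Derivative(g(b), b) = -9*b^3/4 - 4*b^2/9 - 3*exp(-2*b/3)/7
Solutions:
 g(b) = C1 + 9*b^4/16 + 4*b^3/27 + 2*b^2 - 9*exp(-2*b/3)/14


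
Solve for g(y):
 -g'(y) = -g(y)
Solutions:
 g(y) = C1*exp(y)


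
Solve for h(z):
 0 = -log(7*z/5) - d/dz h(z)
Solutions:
 h(z) = C1 - z*log(z) + z*log(5/7) + z


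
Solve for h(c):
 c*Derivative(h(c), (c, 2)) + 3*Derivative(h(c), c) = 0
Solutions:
 h(c) = C1 + C2/c^2


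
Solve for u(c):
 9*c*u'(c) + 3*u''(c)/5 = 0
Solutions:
 u(c) = C1 + C2*erf(sqrt(30)*c/2)


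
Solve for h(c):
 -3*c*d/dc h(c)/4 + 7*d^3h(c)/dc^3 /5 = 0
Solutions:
 h(c) = C1 + Integral(C2*airyai(1470^(1/3)*c/14) + C3*airybi(1470^(1/3)*c/14), c)


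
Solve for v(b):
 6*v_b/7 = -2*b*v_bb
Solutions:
 v(b) = C1 + C2*b^(4/7)


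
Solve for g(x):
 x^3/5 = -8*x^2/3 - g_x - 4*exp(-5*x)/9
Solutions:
 g(x) = C1 - x^4/20 - 8*x^3/9 + 4*exp(-5*x)/45


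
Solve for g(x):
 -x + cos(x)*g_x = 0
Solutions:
 g(x) = C1 + Integral(x/cos(x), x)


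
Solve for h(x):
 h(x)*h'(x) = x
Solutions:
 h(x) = -sqrt(C1 + x^2)
 h(x) = sqrt(C1 + x^2)


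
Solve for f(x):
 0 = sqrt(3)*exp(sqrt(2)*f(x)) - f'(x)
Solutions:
 f(x) = sqrt(2)*(2*log(-1/(C1 + sqrt(3)*x)) - log(2))/4


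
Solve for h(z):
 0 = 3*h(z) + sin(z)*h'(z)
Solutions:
 h(z) = C1*(cos(z) + 1)^(3/2)/(cos(z) - 1)^(3/2)


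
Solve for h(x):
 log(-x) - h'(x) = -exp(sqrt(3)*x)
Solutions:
 h(x) = C1 + x*log(-x) - x + sqrt(3)*exp(sqrt(3)*x)/3


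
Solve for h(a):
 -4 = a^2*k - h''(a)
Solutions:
 h(a) = C1 + C2*a + a^4*k/12 + 2*a^2


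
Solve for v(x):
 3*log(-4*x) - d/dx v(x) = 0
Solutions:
 v(x) = C1 + 3*x*log(-x) + 3*x*(-1 + 2*log(2))


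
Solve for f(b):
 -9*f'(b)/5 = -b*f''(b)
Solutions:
 f(b) = C1 + C2*b^(14/5)


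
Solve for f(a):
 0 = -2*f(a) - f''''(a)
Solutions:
 f(a) = (C1*sin(2^(3/4)*a/2) + C2*cos(2^(3/4)*a/2))*exp(-2^(3/4)*a/2) + (C3*sin(2^(3/4)*a/2) + C4*cos(2^(3/4)*a/2))*exp(2^(3/4)*a/2)


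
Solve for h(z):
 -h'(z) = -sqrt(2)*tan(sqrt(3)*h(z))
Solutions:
 h(z) = sqrt(3)*(pi - asin(C1*exp(sqrt(6)*z)))/3
 h(z) = sqrt(3)*asin(C1*exp(sqrt(6)*z))/3


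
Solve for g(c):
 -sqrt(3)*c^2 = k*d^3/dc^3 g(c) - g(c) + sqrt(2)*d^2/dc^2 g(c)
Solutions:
 g(c) = C1*exp(-c*((sqrt(((-27 + 4*sqrt(2)/k^2)^2 - 32/k^4)/k^2)/2 - 27/(2*k) + 2*sqrt(2)/k^3)^(1/3) + sqrt(2)/k + 2/(k^2*(sqrt(((-27 + 4*sqrt(2)/k^2)^2 - 32/k^4)/k^2)/2 - 27/(2*k) + 2*sqrt(2)/k^3)^(1/3)))/3) + C2*exp(c*((sqrt(((-27 + 4*sqrt(2)/k^2)^2 - 32/k^4)/k^2)/2 - 27/(2*k) + 2*sqrt(2)/k^3)^(1/3) - sqrt(3)*I*(sqrt(((-27 + 4*sqrt(2)/k^2)^2 - 32/k^4)/k^2)/2 - 27/(2*k) + 2*sqrt(2)/k^3)^(1/3) - 2*sqrt(2)/k - 8/(k^2*(-1 + sqrt(3)*I)*(sqrt(((-27 + 4*sqrt(2)/k^2)^2 - 32/k^4)/k^2)/2 - 27/(2*k) + 2*sqrt(2)/k^3)^(1/3)))/6) + C3*exp(c*((sqrt(((-27 + 4*sqrt(2)/k^2)^2 - 32/k^4)/k^2)/2 - 27/(2*k) + 2*sqrt(2)/k^3)^(1/3) + sqrt(3)*I*(sqrt(((-27 + 4*sqrt(2)/k^2)^2 - 32/k^4)/k^2)/2 - 27/(2*k) + 2*sqrt(2)/k^3)^(1/3) - 2*sqrt(2)/k + 8/(k^2*(1 + sqrt(3)*I)*(sqrt(((-27 + 4*sqrt(2)/k^2)^2 - 32/k^4)/k^2)/2 - 27/(2*k) + 2*sqrt(2)/k^3)^(1/3)))/6) + sqrt(3)*c^2 + 2*sqrt(6)


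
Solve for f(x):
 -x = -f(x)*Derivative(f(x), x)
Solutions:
 f(x) = -sqrt(C1 + x^2)
 f(x) = sqrt(C1 + x^2)


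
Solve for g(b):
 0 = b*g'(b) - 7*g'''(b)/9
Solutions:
 g(b) = C1 + Integral(C2*airyai(21^(2/3)*b/7) + C3*airybi(21^(2/3)*b/7), b)


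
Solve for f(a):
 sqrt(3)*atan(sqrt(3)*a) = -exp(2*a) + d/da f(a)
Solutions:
 f(a) = C1 + sqrt(3)*(a*atan(sqrt(3)*a) - sqrt(3)*log(3*a^2 + 1)/6) + exp(2*a)/2


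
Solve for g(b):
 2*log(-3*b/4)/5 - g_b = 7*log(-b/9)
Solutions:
 g(b) = C1 - 33*b*log(-b)/5 + b*(-4*log(2) + 33 + 72*log(3))/5


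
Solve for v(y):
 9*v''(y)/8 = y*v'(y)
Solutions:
 v(y) = C1 + C2*erfi(2*y/3)


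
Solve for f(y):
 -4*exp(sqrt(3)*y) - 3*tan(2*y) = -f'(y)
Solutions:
 f(y) = C1 + 4*sqrt(3)*exp(sqrt(3)*y)/3 - 3*log(cos(2*y))/2


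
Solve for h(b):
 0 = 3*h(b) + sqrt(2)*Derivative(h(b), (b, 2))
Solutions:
 h(b) = C1*sin(2^(3/4)*sqrt(3)*b/2) + C2*cos(2^(3/4)*sqrt(3)*b/2)


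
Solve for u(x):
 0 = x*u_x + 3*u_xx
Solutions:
 u(x) = C1 + C2*erf(sqrt(6)*x/6)


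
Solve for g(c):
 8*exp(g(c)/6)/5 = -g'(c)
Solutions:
 g(c) = 6*log(1/(C1 + 8*c)) + 6*log(30)


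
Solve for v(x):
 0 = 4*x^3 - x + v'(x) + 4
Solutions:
 v(x) = C1 - x^4 + x^2/2 - 4*x


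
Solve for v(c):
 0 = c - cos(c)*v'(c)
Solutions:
 v(c) = C1 + Integral(c/cos(c), c)


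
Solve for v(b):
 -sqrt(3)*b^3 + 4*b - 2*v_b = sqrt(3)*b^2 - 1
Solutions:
 v(b) = C1 - sqrt(3)*b^4/8 - sqrt(3)*b^3/6 + b^2 + b/2


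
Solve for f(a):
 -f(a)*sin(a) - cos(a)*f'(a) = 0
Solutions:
 f(a) = C1*cos(a)


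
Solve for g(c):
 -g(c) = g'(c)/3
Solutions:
 g(c) = C1*exp(-3*c)


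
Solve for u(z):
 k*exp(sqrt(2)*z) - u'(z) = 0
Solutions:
 u(z) = C1 + sqrt(2)*k*exp(sqrt(2)*z)/2


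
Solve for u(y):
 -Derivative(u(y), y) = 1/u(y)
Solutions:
 u(y) = -sqrt(C1 - 2*y)
 u(y) = sqrt(C1 - 2*y)


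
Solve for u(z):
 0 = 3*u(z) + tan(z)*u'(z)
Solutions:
 u(z) = C1/sin(z)^3


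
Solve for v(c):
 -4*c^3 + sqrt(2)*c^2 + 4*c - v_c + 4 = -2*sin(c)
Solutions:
 v(c) = C1 - c^4 + sqrt(2)*c^3/3 + 2*c^2 + 4*c - 2*cos(c)


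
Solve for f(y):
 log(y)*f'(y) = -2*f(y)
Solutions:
 f(y) = C1*exp(-2*li(y))


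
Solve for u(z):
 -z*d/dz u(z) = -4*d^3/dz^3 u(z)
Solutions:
 u(z) = C1 + Integral(C2*airyai(2^(1/3)*z/2) + C3*airybi(2^(1/3)*z/2), z)


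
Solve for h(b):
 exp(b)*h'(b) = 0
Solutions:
 h(b) = C1


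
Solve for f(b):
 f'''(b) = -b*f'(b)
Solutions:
 f(b) = C1 + Integral(C2*airyai(-b) + C3*airybi(-b), b)


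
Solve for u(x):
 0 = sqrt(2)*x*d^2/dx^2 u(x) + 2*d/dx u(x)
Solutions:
 u(x) = C1 + C2*x^(1 - sqrt(2))


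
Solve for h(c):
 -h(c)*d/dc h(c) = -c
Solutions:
 h(c) = -sqrt(C1 + c^2)
 h(c) = sqrt(C1 + c^2)


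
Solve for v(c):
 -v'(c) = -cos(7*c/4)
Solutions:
 v(c) = C1 + 4*sin(7*c/4)/7


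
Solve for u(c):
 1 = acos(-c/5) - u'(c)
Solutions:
 u(c) = C1 + c*acos(-c/5) - c + sqrt(25 - c^2)


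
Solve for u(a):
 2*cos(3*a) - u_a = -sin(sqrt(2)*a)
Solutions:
 u(a) = C1 + 2*sin(3*a)/3 - sqrt(2)*cos(sqrt(2)*a)/2


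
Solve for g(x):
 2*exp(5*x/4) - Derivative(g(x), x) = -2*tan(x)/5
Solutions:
 g(x) = C1 + 8*exp(5*x/4)/5 - 2*log(cos(x))/5


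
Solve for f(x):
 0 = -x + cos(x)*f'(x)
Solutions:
 f(x) = C1 + Integral(x/cos(x), x)


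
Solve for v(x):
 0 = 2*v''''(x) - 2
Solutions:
 v(x) = C1 + C2*x + C3*x^2 + C4*x^3 + x^4/24


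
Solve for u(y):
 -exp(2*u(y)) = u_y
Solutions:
 u(y) = log(-sqrt(-1/(C1 - y))) - log(2)/2
 u(y) = log(-1/(C1 - y))/2 - log(2)/2


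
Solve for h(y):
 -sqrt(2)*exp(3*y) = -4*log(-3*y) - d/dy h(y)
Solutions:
 h(y) = C1 - 4*y*log(-y) + 4*y*(1 - log(3)) + sqrt(2)*exp(3*y)/3


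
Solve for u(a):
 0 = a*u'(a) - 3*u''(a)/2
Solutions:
 u(a) = C1 + C2*erfi(sqrt(3)*a/3)


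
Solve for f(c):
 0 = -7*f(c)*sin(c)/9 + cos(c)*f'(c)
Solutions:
 f(c) = C1/cos(c)^(7/9)


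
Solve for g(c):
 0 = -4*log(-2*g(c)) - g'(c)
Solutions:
 Integral(1/(log(-_y) + log(2)), (_y, g(c)))/4 = C1 - c


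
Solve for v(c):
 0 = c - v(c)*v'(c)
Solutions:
 v(c) = -sqrt(C1 + c^2)
 v(c) = sqrt(C1 + c^2)


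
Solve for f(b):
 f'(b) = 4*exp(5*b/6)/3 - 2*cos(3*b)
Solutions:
 f(b) = C1 + 8*exp(5*b/6)/5 - 2*sin(3*b)/3


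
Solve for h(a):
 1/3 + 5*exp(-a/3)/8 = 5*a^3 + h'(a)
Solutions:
 h(a) = C1 - 5*a^4/4 + a/3 - 15*exp(-a/3)/8


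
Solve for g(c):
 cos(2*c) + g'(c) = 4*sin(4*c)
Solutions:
 g(c) = C1 - sin(2*c)/2 - cos(4*c)


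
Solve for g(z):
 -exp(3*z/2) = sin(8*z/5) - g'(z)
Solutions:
 g(z) = C1 + 2*exp(3*z/2)/3 - 5*cos(8*z/5)/8


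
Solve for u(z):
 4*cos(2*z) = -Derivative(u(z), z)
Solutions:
 u(z) = C1 - 2*sin(2*z)


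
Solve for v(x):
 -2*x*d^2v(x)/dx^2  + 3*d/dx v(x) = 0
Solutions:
 v(x) = C1 + C2*x^(5/2)


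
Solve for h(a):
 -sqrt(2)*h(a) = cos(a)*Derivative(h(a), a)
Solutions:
 h(a) = C1*(sin(a) - 1)^(sqrt(2)/2)/(sin(a) + 1)^(sqrt(2)/2)


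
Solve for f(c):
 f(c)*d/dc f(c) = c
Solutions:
 f(c) = -sqrt(C1 + c^2)
 f(c) = sqrt(C1 + c^2)


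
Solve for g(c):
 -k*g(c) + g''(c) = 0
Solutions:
 g(c) = C1*exp(-c*sqrt(k)) + C2*exp(c*sqrt(k))


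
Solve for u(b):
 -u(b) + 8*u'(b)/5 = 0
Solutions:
 u(b) = C1*exp(5*b/8)


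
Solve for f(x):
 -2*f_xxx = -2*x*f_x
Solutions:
 f(x) = C1 + Integral(C2*airyai(x) + C3*airybi(x), x)


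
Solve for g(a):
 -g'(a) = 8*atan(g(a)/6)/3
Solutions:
 Integral(1/atan(_y/6), (_y, g(a))) = C1 - 8*a/3


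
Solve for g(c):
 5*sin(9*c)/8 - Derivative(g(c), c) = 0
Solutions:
 g(c) = C1 - 5*cos(9*c)/72


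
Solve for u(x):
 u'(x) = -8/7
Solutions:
 u(x) = C1 - 8*x/7


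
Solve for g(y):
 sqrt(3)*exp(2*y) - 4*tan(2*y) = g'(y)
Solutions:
 g(y) = C1 + sqrt(3)*exp(2*y)/2 + 2*log(cos(2*y))


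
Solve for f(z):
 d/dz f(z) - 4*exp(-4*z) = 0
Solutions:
 f(z) = C1 - exp(-4*z)


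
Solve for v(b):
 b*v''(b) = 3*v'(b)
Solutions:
 v(b) = C1 + C2*b^4


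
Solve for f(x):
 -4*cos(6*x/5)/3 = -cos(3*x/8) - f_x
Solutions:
 f(x) = C1 - 8*sin(3*x/8)/3 + 10*sin(6*x/5)/9


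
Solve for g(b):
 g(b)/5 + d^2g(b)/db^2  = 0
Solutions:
 g(b) = C1*sin(sqrt(5)*b/5) + C2*cos(sqrt(5)*b/5)


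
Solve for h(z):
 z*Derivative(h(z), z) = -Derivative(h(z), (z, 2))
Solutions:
 h(z) = C1 + C2*erf(sqrt(2)*z/2)


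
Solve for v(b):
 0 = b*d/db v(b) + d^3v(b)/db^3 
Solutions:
 v(b) = C1 + Integral(C2*airyai(-b) + C3*airybi(-b), b)


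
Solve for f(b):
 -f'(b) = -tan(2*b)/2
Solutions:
 f(b) = C1 - log(cos(2*b))/4


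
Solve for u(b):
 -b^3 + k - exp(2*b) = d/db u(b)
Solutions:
 u(b) = C1 - b^4/4 + b*k - exp(2*b)/2


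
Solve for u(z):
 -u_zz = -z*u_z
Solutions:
 u(z) = C1 + C2*erfi(sqrt(2)*z/2)


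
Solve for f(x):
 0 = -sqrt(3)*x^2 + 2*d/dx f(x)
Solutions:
 f(x) = C1 + sqrt(3)*x^3/6


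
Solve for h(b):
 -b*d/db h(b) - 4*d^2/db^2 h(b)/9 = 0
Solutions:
 h(b) = C1 + C2*erf(3*sqrt(2)*b/4)


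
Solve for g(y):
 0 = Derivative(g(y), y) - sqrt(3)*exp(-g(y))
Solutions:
 g(y) = log(C1 + sqrt(3)*y)


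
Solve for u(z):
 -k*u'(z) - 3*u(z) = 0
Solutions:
 u(z) = C1*exp(-3*z/k)


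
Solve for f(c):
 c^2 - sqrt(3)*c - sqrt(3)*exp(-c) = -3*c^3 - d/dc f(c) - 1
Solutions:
 f(c) = C1 - 3*c^4/4 - c^3/3 + sqrt(3)*c^2/2 - c - sqrt(3)*exp(-c)


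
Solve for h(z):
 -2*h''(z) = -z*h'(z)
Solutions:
 h(z) = C1 + C2*erfi(z/2)


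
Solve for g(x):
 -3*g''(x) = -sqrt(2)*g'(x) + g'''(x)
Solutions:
 g(x) = C1 + C2*exp(x*(-3 + sqrt(4*sqrt(2) + 9))/2) + C3*exp(-x*(3 + sqrt(4*sqrt(2) + 9))/2)


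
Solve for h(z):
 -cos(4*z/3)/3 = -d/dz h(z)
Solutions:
 h(z) = C1 + sin(4*z/3)/4


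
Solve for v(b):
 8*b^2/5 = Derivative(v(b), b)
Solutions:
 v(b) = C1 + 8*b^3/15


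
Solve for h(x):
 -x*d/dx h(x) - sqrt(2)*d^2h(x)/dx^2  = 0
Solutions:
 h(x) = C1 + C2*erf(2^(1/4)*x/2)


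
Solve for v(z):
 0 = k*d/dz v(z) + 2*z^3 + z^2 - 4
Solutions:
 v(z) = C1 - z^4/(2*k) - z^3/(3*k) + 4*z/k


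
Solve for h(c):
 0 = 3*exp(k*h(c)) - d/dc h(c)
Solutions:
 h(c) = Piecewise((log(-1/(C1*k + 3*c*k))/k, Ne(k, 0)), (nan, True))
 h(c) = Piecewise((C1 + 3*c, Eq(k, 0)), (nan, True))


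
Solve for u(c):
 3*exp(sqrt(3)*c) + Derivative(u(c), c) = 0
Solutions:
 u(c) = C1 - sqrt(3)*exp(sqrt(3)*c)


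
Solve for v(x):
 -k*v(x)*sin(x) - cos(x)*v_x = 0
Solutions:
 v(x) = C1*exp(k*log(cos(x)))


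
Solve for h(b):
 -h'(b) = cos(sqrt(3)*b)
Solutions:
 h(b) = C1 - sqrt(3)*sin(sqrt(3)*b)/3


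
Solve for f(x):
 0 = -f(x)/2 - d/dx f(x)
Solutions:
 f(x) = C1*exp(-x/2)


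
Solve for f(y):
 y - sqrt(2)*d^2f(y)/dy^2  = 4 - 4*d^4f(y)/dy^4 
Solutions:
 f(y) = C1 + C2*y + C3*exp(-2^(1/4)*y/2) + C4*exp(2^(1/4)*y/2) + sqrt(2)*y^3/12 - sqrt(2)*y^2


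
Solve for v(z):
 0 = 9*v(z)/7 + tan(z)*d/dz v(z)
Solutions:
 v(z) = C1/sin(z)^(9/7)


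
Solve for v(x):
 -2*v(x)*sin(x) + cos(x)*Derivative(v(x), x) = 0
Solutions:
 v(x) = C1/cos(x)^2


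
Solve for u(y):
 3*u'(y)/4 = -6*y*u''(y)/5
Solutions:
 u(y) = C1 + C2*y^(3/8)


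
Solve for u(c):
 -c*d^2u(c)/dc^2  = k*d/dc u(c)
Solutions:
 u(c) = C1 + c^(1 - re(k))*(C2*sin(log(c)*Abs(im(k))) + C3*cos(log(c)*im(k)))


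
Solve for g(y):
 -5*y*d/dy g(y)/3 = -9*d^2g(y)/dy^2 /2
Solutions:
 g(y) = C1 + C2*erfi(sqrt(15)*y/9)


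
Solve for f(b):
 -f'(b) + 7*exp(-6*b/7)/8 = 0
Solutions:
 f(b) = C1 - 49*exp(-6*b/7)/48


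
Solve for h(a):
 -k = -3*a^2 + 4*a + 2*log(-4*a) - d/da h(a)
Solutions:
 h(a) = C1 - a^3 + 2*a^2 + a*(k - 2 + 4*log(2)) + 2*a*log(-a)


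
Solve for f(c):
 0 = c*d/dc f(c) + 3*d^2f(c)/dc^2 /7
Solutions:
 f(c) = C1 + C2*erf(sqrt(42)*c/6)


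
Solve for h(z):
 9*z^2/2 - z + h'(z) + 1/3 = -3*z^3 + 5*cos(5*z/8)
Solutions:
 h(z) = C1 - 3*z^4/4 - 3*z^3/2 + z^2/2 - z/3 + 8*sin(5*z/8)


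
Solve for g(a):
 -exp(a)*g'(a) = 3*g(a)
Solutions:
 g(a) = C1*exp(3*exp(-a))


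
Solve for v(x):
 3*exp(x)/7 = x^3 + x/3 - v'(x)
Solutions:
 v(x) = C1 + x^4/4 + x^2/6 - 3*exp(x)/7


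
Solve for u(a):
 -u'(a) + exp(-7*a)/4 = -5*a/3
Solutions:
 u(a) = C1 + 5*a^2/6 - exp(-7*a)/28


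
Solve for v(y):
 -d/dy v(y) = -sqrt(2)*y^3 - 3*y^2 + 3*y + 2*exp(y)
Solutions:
 v(y) = C1 + sqrt(2)*y^4/4 + y^3 - 3*y^2/2 - 2*exp(y)


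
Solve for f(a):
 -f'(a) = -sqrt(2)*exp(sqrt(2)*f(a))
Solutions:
 f(a) = sqrt(2)*(2*log(-1/(C1 + sqrt(2)*a)) - log(2))/4


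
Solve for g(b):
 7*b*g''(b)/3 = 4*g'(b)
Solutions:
 g(b) = C1 + C2*b^(19/7)


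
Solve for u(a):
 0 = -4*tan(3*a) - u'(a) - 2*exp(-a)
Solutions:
 u(a) = C1 - 2*log(tan(3*a)^2 + 1)/3 + 2*exp(-a)


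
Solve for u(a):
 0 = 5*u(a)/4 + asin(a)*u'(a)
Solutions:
 u(a) = C1*exp(-5*Integral(1/asin(a), a)/4)


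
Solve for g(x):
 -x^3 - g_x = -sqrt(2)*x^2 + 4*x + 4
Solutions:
 g(x) = C1 - x^4/4 + sqrt(2)*x^3/3 - 2*x^2 - 4*x


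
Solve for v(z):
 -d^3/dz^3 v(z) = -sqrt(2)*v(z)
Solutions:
 v(z) = C3*exp(2^(1/6)*z) + (C1*sin(2^(1/6)*sqrt(3)*z/2) + C2*cos(2^(1/6)*sqrt(3)*z/2))*exp(-2^(1/6)*z/2)


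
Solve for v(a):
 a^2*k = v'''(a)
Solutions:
 v(a) = C1 + C2*a + C3*a^2 + a^5*k/60


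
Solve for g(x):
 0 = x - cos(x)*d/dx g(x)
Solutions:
 g(x) = C1 + Integral(x/cos(x), x)


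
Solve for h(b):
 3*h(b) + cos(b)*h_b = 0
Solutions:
 h(b) = C1*(sin(b) - 1)^(3/2)/(sin(b) + 1)^(3/2)


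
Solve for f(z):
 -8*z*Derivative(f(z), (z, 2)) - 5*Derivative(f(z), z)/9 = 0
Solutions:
 f(z) = C1 + C2*z^(67/72)


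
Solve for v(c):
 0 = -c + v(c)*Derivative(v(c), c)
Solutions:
 v(c) = -sqrt(C1 + c^2)
 v(c) = sqrt(C1 + c^2)


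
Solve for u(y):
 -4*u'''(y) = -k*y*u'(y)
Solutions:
 u(y) = C1 + Integral(C2*airyai(2^(1/3)*k^(1/3)*y/2) + C3*airybi(2^(1/3)*k^(1/3)*y/2), y)


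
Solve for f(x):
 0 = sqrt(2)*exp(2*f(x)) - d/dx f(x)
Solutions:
 f(x) = log(-sqrt(-1/(C1 + sqrt(2)*x))) - log(2)/2
 f(x) = log(-1/(C1 + sqrt(2)*x))/2 - log(2)/2


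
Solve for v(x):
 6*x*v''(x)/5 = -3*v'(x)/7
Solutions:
 v(x) = C1 + C2*x^(9/14)


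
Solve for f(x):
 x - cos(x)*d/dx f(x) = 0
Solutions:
 f(x) = C1 + Integral(x/cos(x), x)


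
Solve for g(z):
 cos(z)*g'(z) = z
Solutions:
 g(z) = C1 + Integral(z/cos(z), z)


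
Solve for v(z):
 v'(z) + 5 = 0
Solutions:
 v(z) = C1 - 5*z


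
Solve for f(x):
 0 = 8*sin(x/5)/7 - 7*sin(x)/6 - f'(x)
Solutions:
 f(x) = C1 - 40*cos(x/5)/7 + 7*cos(x)/6


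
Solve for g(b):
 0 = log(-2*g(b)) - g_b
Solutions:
 -Integral(1/(log(-_y) + log(2)), (_y, g(b))) = C1 - b


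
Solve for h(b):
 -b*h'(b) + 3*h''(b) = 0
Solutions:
 h(b) = C1 + C2*erfi(sqrt(6)*b/6)


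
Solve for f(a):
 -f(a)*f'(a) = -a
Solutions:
 f(a) = -sqrt(C1 + a^2)
 f(a) = sqrt(C1 + a^2)


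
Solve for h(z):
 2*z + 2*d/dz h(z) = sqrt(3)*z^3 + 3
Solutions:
 h(z) = C1 + sqrt(3)*z^4/8 - z^2/2 + 3*z/2


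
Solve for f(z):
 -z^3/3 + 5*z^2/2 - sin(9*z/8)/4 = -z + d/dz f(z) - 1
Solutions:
 f(z) = C1 - z^4/12 + 5*z^3/6 + z^2/2 + z + 2*cos(9*z/8)/9


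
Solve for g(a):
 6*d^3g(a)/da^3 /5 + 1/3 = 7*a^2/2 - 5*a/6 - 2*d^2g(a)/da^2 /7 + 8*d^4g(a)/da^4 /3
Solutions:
 g(a) = C1 + C2*a + C3*exp(a*(63 - sqrt(12369))/280) + C4*exp(a*(63 + sqrt(12369))/280) + 49*a^4/48 - 6349*a^3/360 + 67193*a^2/200


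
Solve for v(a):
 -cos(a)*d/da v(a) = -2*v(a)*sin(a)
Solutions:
 v(a) = C1/cos(a)^2


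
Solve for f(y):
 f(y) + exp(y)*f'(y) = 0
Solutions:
 f(y) = C1*exp(exp(-y))


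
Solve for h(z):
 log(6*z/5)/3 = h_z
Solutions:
 h(z) = C1 + z*log(z)/3 - z*log(5)/3 - z/3 + z*log(6)/3


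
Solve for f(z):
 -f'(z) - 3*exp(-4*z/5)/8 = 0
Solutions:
 f(z) = C1 + 15*exp(-4*z/5)/32


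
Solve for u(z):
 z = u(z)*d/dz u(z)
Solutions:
 u(z) = -sqrt(C1 + z^2)
 u(z) = sqrt(C1 + z^2)


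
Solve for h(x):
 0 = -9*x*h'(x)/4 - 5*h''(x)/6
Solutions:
 h(x) = C1 + C2*erf(3*sqrt(15)*x/10)


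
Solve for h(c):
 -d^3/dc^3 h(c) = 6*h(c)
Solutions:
 h(c) = C3*exp(-6^(1/3)*c) + (C1*sin(2^(1/3)*3^(5/6)*c/2) + C2*cos(2^(1/3)*3^(5/6)*c/2))*exp(6^(1/3)*c/2)


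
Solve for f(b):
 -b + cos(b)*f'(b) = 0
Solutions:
 f(b) = C1 + Integral(b/cos(b), b)
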